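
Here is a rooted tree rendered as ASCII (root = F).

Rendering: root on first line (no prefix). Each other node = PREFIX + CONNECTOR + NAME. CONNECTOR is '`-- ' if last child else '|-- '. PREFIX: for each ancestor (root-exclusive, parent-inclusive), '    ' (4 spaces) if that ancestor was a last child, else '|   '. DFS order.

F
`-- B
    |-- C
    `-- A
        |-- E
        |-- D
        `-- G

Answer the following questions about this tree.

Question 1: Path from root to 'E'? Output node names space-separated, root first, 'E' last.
Answer: F B A E

Derivation:
Walk down from root: F -> B -> A -> E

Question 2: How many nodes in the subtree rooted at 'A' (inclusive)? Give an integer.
Subtree rooted at A contains: A, D, E, G
Count = 4

Answer: 4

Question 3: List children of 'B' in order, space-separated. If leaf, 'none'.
Node B's children (from adjacency): C, A

Answer: C A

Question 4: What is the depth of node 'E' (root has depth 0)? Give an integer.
Answer: 3

Derivation:
Path from root to E: F -> B -> A -> E
Depth = number of edges = 3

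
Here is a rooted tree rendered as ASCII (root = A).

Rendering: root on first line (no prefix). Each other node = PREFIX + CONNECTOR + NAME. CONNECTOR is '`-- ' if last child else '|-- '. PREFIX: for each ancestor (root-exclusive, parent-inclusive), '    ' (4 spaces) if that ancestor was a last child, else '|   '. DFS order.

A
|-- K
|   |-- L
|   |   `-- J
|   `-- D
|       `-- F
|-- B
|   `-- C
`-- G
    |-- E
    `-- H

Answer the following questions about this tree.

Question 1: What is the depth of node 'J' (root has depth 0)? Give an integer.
Answer: 3

Derivation:
Path from root to J: A -> K -> L -> J
Depth = number of edges = 3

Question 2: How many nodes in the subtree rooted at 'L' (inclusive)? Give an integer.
Subtree rooted at L contains: J, L
Count = 2

Answer: 2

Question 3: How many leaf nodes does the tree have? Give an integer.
Leaves (nodes with no children): C, E, F, H, J

Answer: 5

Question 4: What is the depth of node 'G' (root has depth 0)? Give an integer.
Path from root to G: A -> G
Depth = number of edges = 1

Answer: 1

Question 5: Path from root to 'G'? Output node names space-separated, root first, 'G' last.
Walk down from root: A -> G

Answer: A G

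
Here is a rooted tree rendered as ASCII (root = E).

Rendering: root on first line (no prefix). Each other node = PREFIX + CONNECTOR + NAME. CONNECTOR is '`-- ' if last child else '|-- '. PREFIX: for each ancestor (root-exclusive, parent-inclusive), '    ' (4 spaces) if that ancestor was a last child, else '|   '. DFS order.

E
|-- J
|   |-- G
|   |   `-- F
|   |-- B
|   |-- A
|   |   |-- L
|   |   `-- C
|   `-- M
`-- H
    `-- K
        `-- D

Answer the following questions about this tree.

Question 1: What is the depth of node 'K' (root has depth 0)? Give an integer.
Path from root to K: E -> H -> K
Depth = number of edges = 2

Answer: 2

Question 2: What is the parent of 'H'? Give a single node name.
Scan adjacency: H appears as child of E

Answer: E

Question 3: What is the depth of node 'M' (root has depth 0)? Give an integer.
Path from root to M: E -> J -> M
Depth = number of edges = 2

Answer: 2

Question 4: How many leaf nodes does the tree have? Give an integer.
Leaves (nodes with no children): B, C, D, F, L, M

Answer: 6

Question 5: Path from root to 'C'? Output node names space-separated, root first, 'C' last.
Answer: E J A C

Derivation:
Walk down from root: E -> J -> A -> C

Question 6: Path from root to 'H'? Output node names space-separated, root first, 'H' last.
Walk down from root: E -> H

Answer: E H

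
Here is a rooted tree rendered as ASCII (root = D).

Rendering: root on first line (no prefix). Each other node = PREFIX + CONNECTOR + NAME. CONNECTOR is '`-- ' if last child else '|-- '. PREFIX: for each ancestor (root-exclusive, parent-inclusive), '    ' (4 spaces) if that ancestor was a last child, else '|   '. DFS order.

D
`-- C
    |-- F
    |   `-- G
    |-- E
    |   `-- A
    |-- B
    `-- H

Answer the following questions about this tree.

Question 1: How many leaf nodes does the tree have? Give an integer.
Answer: 4

Derivation:
Leaves (nodes with no children): A, B, G, H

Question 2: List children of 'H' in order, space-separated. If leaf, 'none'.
Node H's children (from adjacency): (leaf)

Answer: none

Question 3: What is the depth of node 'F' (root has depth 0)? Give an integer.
Path from root to F: D -> C -> F
Depth = number of edges = 2

Answer: 2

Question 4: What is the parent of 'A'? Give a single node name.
Answer: E

Derivation:
Scan adjacency: A appears as child of E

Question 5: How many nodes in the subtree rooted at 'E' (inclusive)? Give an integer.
Subtree rooted at E contains: A, E
Count = 2

Answer: 2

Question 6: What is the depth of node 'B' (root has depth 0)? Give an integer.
Answer: 2

Derivation:
Path from root to B: D -> C -> B
Depth = number of edges = 2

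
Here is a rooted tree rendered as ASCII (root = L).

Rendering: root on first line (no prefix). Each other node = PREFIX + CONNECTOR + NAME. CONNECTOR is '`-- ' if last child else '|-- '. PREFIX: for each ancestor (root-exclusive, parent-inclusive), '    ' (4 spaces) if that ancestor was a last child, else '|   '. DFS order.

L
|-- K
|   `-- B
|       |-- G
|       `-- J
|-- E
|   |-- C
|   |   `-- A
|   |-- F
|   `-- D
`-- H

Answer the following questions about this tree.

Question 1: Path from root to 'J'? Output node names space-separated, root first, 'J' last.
Answer: L K B J

Derivation:
Walk down from root: L -> K -> B -> J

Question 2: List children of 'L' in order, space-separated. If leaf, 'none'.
Answer: K E H

Derivation:
Node L's children (from adjacency): K, E, H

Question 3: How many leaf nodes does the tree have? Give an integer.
Answer: 6

Derivation:
Leaves (nodes with no children): A, D, F, G, H, J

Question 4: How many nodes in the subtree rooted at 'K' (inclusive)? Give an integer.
Subtree rooted at K contains: B, G, J, K
Count = 4

Answer: 4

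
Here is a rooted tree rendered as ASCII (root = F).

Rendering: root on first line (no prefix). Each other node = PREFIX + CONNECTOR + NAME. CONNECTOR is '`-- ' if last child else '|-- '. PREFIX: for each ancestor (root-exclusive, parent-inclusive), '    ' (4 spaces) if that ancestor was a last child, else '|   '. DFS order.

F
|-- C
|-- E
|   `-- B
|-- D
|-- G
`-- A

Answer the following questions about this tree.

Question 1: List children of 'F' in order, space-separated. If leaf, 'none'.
Answer: C E D G A

Derivation:
Node F's children (from adjacency): C, E, D, G, A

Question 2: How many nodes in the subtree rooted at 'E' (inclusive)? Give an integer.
Subtree rooted at E contains: B, E
Count = 2

Answer: 2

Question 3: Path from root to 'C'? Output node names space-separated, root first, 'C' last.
Answer: F C

Derivation:
Walk down from root: F -> C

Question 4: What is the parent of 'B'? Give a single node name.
Scan adjacency: B appears as child of E

Answer: E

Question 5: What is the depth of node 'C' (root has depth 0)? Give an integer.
Path from root to C: F -> C
Depth = number of edges = 1

Answer: 1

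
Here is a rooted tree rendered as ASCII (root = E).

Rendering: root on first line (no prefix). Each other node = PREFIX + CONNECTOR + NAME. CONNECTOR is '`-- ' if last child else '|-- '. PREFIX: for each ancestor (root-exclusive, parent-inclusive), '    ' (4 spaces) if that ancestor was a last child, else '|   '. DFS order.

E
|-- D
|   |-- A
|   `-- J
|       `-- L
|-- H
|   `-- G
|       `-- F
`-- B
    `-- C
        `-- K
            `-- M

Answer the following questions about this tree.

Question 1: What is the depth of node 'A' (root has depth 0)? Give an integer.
Path from root to A: E -> D -> A
Depth = number of edges = 2

Answer: 2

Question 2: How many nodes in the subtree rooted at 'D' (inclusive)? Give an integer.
Subtree rooted at D contains: A, D, J, L
Count = 4

Answer: 4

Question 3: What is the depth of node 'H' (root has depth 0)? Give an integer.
Path from root to H: E -> H
Depth = number of edges = 1

Answer: 1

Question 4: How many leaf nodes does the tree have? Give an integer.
Leaves (nodes with no children): A, F, L, M

Answer: 4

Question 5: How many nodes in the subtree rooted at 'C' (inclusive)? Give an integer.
Subtree rooted at C contains: C, K, M
Count = 3

Answer: 3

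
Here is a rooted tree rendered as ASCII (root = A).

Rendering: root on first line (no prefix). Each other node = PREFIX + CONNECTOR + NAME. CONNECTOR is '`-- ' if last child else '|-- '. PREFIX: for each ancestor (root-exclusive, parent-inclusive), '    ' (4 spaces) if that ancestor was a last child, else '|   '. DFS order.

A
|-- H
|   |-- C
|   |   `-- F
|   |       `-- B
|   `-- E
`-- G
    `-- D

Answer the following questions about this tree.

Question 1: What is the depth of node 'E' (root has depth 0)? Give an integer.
Path from root to E: A -> H -> E
Depth = number of edges = 2

Answer: 2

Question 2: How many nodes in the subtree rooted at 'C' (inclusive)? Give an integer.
Answer: 3

Derivation:
Subtree rooted at C contains: B, C, F
Count = 3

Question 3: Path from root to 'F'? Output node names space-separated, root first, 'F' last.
Walk down from root: A -> H -> C -> F

Answer: A H C F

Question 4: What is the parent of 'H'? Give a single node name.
Scan adjacency: H appears as child of A

Answer: A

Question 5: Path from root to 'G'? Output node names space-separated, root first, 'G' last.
Answer: A G

Derivation:
Walk down from root: A -> G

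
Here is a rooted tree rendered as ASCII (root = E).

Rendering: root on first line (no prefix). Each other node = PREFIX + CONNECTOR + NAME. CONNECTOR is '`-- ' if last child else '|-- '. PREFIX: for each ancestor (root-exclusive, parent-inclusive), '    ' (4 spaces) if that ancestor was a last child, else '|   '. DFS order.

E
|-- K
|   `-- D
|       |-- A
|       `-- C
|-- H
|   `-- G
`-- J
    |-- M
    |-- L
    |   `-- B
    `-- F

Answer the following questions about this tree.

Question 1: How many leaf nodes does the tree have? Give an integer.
Answer: 6

Derivation:
Leaves (nodes with no children): A, B, C, F, G, M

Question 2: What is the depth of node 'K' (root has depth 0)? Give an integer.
Path from root to K: E -> K
Depth = number of edges = 1

Answer: 1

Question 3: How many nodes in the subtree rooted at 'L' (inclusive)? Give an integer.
Answer: 2

Derivation:
Subtree rooted at L contains: B, L
Count = 2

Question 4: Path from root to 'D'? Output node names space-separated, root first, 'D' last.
Walk down from root: E -> K -> D

Answer: E K D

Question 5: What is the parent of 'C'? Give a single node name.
Scan adjacency: C appears as child of D

Answer: D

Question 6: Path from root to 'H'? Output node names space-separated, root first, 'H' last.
Answer: E H

Derivation:
Walk down from root: E -> H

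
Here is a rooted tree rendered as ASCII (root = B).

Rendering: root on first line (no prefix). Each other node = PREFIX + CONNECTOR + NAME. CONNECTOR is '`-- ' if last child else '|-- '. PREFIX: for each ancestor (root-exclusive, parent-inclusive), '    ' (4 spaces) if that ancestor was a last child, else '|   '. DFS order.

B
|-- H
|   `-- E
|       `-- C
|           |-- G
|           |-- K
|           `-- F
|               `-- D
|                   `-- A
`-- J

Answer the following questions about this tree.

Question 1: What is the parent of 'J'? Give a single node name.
Scan adjacency: J appears as child of B

Answer: B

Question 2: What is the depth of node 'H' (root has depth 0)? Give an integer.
Path from root to H: B -> H
Depth = number of edges = 1

Answer: 1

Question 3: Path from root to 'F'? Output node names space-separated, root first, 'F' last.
Answer: B H E C F

Derivation:
Walk down from root: B -> H -> E -> C -> F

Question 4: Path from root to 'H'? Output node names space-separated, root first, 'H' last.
Walk down from root: B -> H

Answer: B H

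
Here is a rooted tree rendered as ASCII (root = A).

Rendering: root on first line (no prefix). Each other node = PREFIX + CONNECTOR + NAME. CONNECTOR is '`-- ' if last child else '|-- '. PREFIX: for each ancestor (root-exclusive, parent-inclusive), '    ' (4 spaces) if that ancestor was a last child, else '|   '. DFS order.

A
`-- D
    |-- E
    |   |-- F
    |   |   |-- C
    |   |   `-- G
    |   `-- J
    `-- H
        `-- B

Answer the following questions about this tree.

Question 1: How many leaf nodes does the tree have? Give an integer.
Answer: 4

Derivation:
Leaves (nodes with no children): B, C, G, J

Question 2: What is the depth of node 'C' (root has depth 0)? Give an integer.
Path from root to C: A -> D -> E -> F -> C
Depth = number of edges = 4

Answer: 4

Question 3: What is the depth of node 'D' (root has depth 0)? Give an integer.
Answer: 1

Derivation:
Path from root to D: A -> D
Depth = number of edges = 1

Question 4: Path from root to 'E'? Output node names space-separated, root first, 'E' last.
Answer: A D E

Derivation:
Walk down from root: A -> D -> E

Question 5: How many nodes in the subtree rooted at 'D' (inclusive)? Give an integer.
Subtree rooted at D contains: B, C, D, E, F, G, H, J
Count = 8

Answer: 8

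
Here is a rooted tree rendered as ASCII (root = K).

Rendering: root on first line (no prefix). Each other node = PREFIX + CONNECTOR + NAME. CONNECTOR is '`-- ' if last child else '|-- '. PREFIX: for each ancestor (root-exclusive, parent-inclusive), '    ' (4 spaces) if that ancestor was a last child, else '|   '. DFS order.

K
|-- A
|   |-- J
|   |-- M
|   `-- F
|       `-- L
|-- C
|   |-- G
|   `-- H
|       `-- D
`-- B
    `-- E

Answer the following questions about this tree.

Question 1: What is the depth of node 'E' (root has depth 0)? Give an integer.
Path from root to E: K -> B -> E
Depth = number of edges = 2

Answer: 2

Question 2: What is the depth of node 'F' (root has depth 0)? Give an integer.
Path from root to F: K -> A -> F
Depth = number of edges = 2

Answer: 2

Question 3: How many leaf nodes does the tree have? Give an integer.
Answer: 6

Derivation:
Leaves (nodes with no children): D, E, G, J, L, M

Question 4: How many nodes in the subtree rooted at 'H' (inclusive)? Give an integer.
Answer: 2

Derivation:
Subtree rooted at H contains: D, H
Count = 2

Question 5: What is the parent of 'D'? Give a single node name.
Scan adjacency: D appears as child of H

Answer: H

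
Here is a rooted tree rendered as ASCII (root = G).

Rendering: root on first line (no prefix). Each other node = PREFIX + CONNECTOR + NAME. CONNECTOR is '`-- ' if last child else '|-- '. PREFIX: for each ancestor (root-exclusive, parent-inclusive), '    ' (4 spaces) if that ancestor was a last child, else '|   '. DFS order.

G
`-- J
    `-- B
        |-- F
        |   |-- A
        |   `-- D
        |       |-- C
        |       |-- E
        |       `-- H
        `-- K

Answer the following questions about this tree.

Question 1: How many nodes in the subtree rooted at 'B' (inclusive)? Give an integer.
Subtree rooted at B contains: A, B, C, D, E, F, H, K
Count = 8

Answer: 8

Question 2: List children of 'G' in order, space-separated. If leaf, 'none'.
Answer: J

Derivation:
Node G's children (from adjacency): J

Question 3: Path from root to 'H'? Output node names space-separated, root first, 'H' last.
Answer: G J B F D H

Derivation:
Walk down from root: G -> J -> B -> F -> D -> H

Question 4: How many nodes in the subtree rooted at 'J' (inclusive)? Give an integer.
Answer: 9

Derivation:
Subtree rooted at J contains: A, B, C, D, E, F, H, J, K
Count = 9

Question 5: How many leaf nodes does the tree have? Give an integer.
Leaves (nodes with no children): A, C, E, H, K

Answer: 5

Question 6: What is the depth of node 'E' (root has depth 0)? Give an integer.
Path from root to E: G -> J -> B -> F -> D -> E
Depth = number of edges = 5

Answer: 5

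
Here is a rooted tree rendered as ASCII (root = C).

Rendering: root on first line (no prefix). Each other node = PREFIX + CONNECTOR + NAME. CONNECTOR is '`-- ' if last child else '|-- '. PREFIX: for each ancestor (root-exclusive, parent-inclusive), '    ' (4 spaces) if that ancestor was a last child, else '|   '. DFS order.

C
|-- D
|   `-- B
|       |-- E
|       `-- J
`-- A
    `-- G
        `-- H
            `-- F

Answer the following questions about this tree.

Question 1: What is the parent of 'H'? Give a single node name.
Scan adjacency: H appears as child of G

Answer: G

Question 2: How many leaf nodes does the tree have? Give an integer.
Answer: 3

Derivation:
Leaves (nodes with no children): E, F, J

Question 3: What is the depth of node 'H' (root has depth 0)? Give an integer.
Answer: 3

Derivation:
Path from root to H: C -> A -> G -> H
Depth = number of edges = 3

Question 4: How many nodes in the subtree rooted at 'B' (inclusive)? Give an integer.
Subtree rooted at B contains: B, E, J
Count = 3

Answer: 3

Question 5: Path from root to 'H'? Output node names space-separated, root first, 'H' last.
Walk down from root: C -> A -> G -> H

Answer: C A G H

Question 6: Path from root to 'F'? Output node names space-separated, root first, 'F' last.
Answer: C A G H F

Derivation:
Walk down from root: C -> A -> G -> H -> F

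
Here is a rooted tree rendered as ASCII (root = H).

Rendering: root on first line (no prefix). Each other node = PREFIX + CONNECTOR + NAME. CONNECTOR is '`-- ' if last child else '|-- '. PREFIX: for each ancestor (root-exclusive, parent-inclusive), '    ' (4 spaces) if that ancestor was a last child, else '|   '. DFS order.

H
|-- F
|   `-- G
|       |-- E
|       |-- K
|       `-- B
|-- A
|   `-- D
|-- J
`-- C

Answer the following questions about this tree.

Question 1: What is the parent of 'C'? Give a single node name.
Answer: H

Derivation:
Scan adjacency: C appears as child of H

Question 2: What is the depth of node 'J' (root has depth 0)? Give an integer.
Answer: 1

Derivation:
Path from root to J: H -> J
Depth = number of edges = 1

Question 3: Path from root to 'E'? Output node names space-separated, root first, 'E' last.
Walk down from root: H -> F -> G -> E

Answer: H F G E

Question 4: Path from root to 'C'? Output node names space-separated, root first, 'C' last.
Answer: H C

Derivation:
Walk down from root: H -> C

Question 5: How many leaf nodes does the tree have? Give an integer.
Leaves (nodes with no children): B, C, D, E, J, K

Answer: 6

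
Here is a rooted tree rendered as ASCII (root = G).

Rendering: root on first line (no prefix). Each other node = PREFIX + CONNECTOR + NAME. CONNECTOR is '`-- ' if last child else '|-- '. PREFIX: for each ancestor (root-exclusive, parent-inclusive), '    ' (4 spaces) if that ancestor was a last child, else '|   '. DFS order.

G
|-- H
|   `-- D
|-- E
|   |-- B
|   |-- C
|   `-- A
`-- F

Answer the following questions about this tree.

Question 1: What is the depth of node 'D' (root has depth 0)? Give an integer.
Path from root to D: G -> H -> D
Depth = number of edges = 2

Answer: 2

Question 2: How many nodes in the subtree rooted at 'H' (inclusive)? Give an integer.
Answer: 2

Derivation:
Subtree rooted at H contains: D, H
Count = 2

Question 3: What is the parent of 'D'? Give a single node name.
Answer: H

Derivation:
Scan adjacency: D appears as child of H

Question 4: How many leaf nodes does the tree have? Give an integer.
Leaves (nodes with no children): A, B, C, D, F

Answer: 5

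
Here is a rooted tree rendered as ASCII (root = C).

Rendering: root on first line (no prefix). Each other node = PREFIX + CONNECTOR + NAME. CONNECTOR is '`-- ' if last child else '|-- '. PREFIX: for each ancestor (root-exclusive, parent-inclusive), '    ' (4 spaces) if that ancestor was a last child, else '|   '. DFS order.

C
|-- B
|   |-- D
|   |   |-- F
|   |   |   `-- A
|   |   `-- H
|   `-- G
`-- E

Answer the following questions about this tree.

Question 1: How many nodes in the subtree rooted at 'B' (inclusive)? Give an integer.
Subtree rooted at B contains: A, B, D, F, G, H
Count = 6

Answer: 6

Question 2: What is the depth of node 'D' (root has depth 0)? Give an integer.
Path from root to D: C -> B -> D
Depth = number of edges = 2

Answer: 2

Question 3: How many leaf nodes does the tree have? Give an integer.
Leaves (nodes with no children): A, E, G, H

Answer: 4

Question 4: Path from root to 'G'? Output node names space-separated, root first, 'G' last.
Answer: C B G

Derivation:
Walk down from root: C -> B -> G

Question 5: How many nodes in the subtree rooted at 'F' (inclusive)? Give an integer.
Subtree rooted at F contains: A, F
Count = 2

Answer: 2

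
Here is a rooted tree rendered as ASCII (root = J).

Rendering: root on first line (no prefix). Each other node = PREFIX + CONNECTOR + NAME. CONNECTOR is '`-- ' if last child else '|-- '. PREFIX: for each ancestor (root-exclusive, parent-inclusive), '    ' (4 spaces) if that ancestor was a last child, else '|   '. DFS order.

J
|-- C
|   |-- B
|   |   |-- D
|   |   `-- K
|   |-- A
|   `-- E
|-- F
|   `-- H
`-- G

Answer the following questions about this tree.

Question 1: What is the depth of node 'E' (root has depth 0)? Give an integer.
Answer: 2

Derivation:
Path from root to E: J -> C -> E
Depth = number of edges = 2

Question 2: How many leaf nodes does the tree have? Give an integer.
Answer: 6

Derivation:
Leaves (nodes with no children): A, D, E, G, H, K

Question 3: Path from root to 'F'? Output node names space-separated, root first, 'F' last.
Walk down from root: J -> F

Answer: J F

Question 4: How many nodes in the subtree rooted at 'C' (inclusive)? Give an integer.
Answer: 6

Derivation:
Subtree rooted at C contains: A, B, C, D, E, K
Count = 6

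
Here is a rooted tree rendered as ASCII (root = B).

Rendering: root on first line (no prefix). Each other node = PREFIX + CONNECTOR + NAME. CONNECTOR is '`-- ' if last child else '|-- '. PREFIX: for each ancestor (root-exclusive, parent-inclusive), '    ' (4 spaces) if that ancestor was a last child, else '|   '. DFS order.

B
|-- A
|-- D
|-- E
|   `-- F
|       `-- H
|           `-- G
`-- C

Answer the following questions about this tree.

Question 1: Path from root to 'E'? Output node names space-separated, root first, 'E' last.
Answer: B E

Derivation:
Walk down from root: B -> E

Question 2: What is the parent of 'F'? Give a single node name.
Answer: E

Derivation:
Scan adjacency: F appears as child of E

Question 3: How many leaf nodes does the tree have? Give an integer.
Answer: 4

Derivation:
Leaves (nodes with no children): A, C, D, G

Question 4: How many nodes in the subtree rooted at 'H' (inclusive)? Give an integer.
Answer: 2

Derivation:
Subtree rooted at H contains: G, H
Count = 2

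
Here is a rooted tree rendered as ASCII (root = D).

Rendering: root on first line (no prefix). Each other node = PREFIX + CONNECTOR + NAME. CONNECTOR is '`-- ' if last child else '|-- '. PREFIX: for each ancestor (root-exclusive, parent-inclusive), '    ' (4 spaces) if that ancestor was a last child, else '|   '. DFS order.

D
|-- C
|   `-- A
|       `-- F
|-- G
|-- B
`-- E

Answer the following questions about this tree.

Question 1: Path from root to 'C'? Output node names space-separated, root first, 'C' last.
Answer: D C

Derivation:
Walk down from root: D -> C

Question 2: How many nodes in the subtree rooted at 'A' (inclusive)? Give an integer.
Subtree rooted at A contains: A, F
Count = 2

Answer: 2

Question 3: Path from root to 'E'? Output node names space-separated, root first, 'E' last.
Answer: D E

Derivation:
Walk down from root: D -> E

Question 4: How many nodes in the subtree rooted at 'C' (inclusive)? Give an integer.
Answer: 3

Derivation:
Subtree rooted at C contains: A, C, F
Count = 3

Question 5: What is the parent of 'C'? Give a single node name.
Scan adjacency: C appears as child of D

Answer: D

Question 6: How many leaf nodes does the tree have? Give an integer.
Leaves (nodes with no children): B, E, F, G

Answer: 4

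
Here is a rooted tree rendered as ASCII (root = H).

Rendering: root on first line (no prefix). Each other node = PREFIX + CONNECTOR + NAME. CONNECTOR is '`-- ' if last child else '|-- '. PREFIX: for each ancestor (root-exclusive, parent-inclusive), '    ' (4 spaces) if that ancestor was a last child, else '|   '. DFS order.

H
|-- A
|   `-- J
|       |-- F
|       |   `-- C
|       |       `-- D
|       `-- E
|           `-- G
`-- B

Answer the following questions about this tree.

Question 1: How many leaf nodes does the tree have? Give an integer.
Leaves (nodes with no children): B, D, G

Answer: 3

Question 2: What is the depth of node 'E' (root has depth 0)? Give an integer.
Answer: 3

Derivation:
Path from root to E: H -> A -> J -> E
Depth = number of edges = 3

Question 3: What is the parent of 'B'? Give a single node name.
Answer: H

Derivation:
Scan adjacency: B appears as child of H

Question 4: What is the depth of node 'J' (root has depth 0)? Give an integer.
Answer: 2

Derivation:
Path from root to J: H -> A -> J
Depth = number of edges = 2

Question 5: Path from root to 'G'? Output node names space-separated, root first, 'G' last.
Answer: H A J E G

Derivation:
Walk down from root: H -> A -> J -> E -> G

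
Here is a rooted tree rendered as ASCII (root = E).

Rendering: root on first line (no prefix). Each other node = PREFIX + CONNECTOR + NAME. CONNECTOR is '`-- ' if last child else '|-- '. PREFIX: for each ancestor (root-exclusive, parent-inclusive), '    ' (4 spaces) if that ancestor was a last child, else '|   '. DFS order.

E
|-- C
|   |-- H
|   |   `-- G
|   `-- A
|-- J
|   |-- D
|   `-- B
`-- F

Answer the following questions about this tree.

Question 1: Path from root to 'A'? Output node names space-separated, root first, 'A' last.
Answer: E C A

Derivation:
Walk down from root: E -> C -> A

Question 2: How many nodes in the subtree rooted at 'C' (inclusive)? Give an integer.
Answer: 4

Derivation:
Subtree rooted at C contains: A, C, G, H
Count = 4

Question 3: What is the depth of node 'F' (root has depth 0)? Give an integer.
Path from root to F: E -> F
Depth = number of edges = 1

Answer: 1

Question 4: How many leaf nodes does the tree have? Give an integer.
Leaves (nodes with no children): A, B, D, F, G

Answer: 5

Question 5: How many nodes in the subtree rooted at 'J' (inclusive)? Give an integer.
Answer: 3

Derivation:
Subtree rooted at J contains: B, D, J
Count = 3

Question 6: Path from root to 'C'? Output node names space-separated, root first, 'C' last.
Answer: E C

Derivation:
Walk down from root: E -> C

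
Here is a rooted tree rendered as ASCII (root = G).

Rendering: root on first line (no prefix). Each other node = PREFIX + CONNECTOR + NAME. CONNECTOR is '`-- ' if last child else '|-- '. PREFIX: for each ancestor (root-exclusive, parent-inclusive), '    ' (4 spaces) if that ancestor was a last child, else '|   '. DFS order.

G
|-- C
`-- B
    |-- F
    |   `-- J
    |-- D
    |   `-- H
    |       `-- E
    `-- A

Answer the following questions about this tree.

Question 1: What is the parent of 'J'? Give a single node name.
Answer: F

Derivation:
Scan adjacency: J appears as child of F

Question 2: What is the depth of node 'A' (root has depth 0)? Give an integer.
Answer: 2

Derivation:
Path from root to A: G -> B -> A
Depth = number of edges = 2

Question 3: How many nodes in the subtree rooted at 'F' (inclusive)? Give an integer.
Answer: 2

Derivation:
Subtree rooted at F contains: F, J
Count = 2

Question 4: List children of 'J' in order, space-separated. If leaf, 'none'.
Node J's children (from adjacency): (leaf)

Answer: none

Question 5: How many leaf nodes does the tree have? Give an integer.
Leaves (nodes with no children): A, C, E, J

Answer: 4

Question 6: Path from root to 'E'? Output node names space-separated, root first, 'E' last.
Answer: G B D H E

Derivation:
Walk down from root: G -> B -> D -> H -> E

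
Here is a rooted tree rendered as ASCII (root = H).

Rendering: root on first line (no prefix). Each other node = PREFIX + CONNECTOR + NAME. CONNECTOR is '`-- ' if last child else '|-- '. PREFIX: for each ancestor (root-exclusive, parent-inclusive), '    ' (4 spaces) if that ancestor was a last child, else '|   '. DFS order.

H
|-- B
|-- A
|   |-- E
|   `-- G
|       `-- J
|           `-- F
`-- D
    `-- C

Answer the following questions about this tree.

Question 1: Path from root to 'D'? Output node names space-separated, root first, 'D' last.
Answer: H D

Derivation:
Walk down from root: H -> D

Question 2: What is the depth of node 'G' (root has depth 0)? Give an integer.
Answer: 2

Derivation:
Path from root to G: H -> A -> G
Depth = number of edges = 2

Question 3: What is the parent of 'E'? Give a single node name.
Answer: A

Derivation:
Scan adjacency: E appears as child of A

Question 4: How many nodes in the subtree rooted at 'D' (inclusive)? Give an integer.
Subtree rooted at D contains: C, D
Count = 2

Answer: 2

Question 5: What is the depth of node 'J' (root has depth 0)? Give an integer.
Answer: 3

Derivation:
Path from root to J: H -> A -> G -> J
Depth = number of edges = 3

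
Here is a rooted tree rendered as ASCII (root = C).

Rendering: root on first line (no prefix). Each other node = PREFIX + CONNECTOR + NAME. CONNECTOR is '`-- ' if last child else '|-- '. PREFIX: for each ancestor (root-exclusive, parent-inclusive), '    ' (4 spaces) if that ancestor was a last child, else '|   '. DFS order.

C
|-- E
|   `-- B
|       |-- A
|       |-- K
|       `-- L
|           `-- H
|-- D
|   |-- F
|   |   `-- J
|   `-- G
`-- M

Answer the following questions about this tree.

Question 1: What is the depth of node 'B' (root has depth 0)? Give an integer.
Path from root to B: C -> E -> B
Depth = number of edges = 2

Answer: 2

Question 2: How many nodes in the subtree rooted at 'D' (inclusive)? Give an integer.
Subtree rooted at D contains: D, F, G, J
Count = 4

Answer: 4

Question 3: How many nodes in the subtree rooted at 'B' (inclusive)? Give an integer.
Subtree rooted at B contains: A, B, H, K, L
Count = 5

Answer: 5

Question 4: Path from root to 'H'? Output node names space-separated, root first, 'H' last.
Walk down from root: C -> E -> B -> L -> H

Answer: C E B L H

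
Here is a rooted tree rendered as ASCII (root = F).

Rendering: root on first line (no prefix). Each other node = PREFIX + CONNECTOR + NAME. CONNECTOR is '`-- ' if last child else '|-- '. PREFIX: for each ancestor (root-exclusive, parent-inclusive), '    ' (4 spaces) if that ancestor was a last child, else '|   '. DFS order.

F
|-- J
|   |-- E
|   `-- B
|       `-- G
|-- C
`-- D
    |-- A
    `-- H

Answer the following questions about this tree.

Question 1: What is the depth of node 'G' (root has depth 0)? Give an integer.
Answer: 3

Derivation:
Path from root to G: F -> J -> B -> G
Depth = number of edges = 3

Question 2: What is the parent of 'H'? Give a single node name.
Scan adjacency: H appears as child of D

Answer: D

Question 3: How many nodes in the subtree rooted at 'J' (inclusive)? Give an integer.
Answer: 4

Derivation:
Subtree rooted at J contains: B, E, G, J
Count = 4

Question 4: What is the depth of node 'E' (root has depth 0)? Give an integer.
Answer: 2

Derivation:
Path from root to E: F -> J -> E
Depth = number of edges = 2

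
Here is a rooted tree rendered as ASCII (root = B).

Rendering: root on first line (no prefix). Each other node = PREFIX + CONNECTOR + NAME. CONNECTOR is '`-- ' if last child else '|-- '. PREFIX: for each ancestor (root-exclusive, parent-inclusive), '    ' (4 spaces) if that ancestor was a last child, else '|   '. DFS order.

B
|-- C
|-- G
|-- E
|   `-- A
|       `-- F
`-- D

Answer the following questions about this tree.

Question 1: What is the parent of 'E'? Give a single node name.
Scan adjacency: E appears as child of B

Answer: B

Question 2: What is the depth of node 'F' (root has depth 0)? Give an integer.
Path from root to F: B -> E -> A -> F
Depth = number of edges = 3

Answer: 3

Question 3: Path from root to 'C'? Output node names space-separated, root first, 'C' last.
Walk down from root: B -> C

Answer: B C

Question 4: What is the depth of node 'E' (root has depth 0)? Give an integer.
Path from root to E: B -> E
Depth = number of edges = 1

Answer: 1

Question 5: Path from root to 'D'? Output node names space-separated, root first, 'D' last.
Walk down from root: B -> D

Answer: B D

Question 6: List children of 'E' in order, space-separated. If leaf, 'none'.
Answer: A

Derivation:
Node E's children (from adjacency): A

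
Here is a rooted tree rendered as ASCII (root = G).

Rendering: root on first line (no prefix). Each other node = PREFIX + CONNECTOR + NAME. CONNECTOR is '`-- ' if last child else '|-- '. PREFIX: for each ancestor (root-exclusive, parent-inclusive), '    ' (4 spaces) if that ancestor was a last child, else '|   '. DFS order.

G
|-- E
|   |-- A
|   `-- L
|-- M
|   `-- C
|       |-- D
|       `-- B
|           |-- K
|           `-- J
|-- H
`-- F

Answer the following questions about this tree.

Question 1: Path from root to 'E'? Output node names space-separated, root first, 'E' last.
Walk down from root: G -> E

Answer: G E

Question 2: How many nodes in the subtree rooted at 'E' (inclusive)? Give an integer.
Subtree rooted at E contains: A, E, L
Count = 3

Answer: 3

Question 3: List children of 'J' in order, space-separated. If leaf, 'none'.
Answer: none

Derivation:
Node J's children (from adjacency): (leaf)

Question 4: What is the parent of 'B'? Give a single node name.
Answer: C

Derivation:
Scan adjacency: B appears as child of C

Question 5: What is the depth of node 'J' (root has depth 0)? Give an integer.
Path from root to J: G -> M -> C -> B -> J
Depth = number of edges = 4

Answer: 4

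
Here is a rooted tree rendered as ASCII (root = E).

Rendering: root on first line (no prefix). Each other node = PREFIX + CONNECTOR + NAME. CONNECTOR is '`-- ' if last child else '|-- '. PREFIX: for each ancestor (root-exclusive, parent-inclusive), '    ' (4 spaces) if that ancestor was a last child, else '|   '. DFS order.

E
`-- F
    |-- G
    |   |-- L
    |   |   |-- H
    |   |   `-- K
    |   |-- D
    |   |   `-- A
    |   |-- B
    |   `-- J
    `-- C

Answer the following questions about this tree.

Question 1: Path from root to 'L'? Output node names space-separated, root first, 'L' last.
Answer: E F G L

Derivation:
Walk down from root: E -> F -> G -> L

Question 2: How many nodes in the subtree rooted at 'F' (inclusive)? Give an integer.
Answer: 10

Derivation:
Subtree rooted at F contains: A, B, C, D, F, G, H, J, K, L
Count = 10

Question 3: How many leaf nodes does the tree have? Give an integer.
Answer: 6

Derivation:
Leaves (nodes with no children): A, B, C, H, J, K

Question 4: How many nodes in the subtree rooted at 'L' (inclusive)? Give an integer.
Answer: 3

Derivation:
Subtree rooted at L contains: H, K, L
Count = 3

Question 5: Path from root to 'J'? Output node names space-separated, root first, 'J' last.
Answer: E F G J

Derivation:
Walk down from root: E -> F -> G -> J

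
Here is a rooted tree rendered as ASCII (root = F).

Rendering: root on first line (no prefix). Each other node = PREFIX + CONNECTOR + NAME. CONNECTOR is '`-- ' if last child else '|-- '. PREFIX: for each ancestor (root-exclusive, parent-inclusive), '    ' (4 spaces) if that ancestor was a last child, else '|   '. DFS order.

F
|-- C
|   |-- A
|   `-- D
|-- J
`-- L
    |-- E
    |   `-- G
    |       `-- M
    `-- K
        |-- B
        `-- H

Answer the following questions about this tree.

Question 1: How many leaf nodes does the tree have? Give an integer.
Leaves (nodes with no children): A, B, D, H, J, M

Answer: 6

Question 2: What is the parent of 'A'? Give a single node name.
Answer: C

Derivation:
Scan adjacency: A appears as child of C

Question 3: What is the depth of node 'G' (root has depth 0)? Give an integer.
Answer: 3

Derivation:
Path from root to G: F -> L -> E -> G
Depth = number of edges = 3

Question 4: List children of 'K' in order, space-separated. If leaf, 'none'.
Node K's children (from adjacency): B, H

Answer: B H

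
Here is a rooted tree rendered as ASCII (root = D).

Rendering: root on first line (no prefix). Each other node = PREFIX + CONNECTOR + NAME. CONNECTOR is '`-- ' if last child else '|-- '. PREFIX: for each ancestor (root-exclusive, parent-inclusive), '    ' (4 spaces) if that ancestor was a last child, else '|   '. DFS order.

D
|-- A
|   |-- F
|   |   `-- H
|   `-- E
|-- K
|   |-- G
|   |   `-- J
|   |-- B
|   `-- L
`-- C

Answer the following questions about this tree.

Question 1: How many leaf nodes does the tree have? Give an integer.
Leaves (nodes with no children): B, C, E, H, J, L

Answer: 6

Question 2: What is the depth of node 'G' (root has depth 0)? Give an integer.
Answer: 2

Derivation:
Path from root to G: D -> K -> G
Depth = number of edges = 2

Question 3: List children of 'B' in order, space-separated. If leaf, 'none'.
Answer: none

Derivation:
Node B's children (from adjacency): (leaf)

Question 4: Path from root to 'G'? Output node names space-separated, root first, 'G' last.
Answer: D K G

Derivation:
Walk down from root: D -> K -> G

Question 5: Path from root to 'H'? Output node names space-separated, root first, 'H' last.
Answer: D A F H

Derivation:
Walk down from root: D -> A -> F -> H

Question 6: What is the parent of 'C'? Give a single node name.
Answer: D

Derivation:
Scan adjacency: C appears as child of D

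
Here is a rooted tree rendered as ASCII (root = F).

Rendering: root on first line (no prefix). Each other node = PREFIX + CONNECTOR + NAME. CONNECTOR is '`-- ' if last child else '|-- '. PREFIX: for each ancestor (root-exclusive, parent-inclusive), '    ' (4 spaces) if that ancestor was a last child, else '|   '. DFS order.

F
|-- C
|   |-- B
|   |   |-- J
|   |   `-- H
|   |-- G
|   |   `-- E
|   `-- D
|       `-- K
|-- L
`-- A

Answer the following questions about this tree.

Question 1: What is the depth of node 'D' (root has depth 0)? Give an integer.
Path from root to D: F -> C -> D
Depth = number of edges = 2

Answer: 2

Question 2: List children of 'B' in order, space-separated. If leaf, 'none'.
Answer: J H

Derivation:
Node B's children (from adjacency): J, H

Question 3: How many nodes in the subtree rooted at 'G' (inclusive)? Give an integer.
Answer: 2

Derivation:
Subtree rooted at G contains: E, G
Count = 2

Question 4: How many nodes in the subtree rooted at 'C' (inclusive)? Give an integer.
Subtree rooted at C contains: B, C, D, E, G, H, J, K
Count = 8

Answer: 8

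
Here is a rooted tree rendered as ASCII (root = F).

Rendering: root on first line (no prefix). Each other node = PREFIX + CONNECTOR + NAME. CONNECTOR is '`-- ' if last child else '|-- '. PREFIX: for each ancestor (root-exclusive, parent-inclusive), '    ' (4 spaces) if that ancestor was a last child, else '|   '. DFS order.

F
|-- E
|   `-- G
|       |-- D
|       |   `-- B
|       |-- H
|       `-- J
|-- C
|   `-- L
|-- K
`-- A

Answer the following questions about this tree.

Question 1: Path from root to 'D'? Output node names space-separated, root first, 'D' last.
Walk down from root: F -> E -> G -> D

Answer: F E G D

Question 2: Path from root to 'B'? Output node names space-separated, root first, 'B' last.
Walk down from root: F -> E -> G -> D -> B

Answer: F E G D B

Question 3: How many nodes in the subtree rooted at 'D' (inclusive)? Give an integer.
Answer: 2

Derivation:
Subtree rooted at D contains: B, D
Count = 2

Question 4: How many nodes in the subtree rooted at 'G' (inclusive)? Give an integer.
Subtree rooted at G contains: B, D, G, H, J
Count = 5

Answer: 5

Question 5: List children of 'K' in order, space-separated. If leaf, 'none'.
Node K's children (from adjacency): (leaf)

Answer: none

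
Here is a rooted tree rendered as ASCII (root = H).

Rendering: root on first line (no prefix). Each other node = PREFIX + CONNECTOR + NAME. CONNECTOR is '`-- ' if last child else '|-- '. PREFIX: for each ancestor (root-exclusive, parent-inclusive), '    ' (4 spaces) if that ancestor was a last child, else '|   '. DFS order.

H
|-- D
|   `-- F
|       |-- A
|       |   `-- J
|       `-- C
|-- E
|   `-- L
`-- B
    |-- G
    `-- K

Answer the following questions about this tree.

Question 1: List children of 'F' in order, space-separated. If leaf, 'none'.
Answer: A C

Derivation:
Node F's children (from adjacency): A, C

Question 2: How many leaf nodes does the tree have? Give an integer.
Answer: 5

Derivation:
Leaves (nodes with no children): C, G, J, K, L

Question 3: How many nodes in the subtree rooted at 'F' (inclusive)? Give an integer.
Subtree rooted at F contains: A, C, F, J
Count = 4

Answer: 4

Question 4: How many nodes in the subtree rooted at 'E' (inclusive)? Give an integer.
Subtree rooted at E contains: E, L
Count = 2

Answer: 2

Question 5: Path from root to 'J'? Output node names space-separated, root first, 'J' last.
Walk down from root: H -> D -> F -> A -> J

Answer: H D F A J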